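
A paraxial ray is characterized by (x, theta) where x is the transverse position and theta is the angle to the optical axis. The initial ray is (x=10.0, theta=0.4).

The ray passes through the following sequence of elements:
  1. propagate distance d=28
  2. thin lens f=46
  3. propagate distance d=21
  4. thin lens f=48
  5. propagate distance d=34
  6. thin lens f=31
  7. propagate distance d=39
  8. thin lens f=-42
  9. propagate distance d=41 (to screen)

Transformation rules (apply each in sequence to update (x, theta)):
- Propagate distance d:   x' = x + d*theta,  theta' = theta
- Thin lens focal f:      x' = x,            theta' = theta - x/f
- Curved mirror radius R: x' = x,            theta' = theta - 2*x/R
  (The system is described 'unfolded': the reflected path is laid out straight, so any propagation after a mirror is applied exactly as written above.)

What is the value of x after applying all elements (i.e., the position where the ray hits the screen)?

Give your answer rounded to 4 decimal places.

Answer: -63.0464

Derivation:
Initial: x=10.0000 theta=0.4000
After 1 (propagate distance d=28): x=21.2000 theta=0.4000
After 2 (thin lens f=46): x=21.2000 theta=-7/115 (≈-0.0609)
After 3 (propagate distance d=21): x=2291/115 (≈19.9217) theta=-7/115 (≈-0.0609)
After 4 (thin lens f=48): x=2291/115 (≈19.9217) theta=-2627/5520 (≈-0.4759)
After 5 (propagate distance d=34): x=2065/552 (≈3.7409) theta=-2627/5520 (≈-0.4759)
After 6 (thin lens f=31): x=2065/552 (≈3.7409) theta=-34029/57040 (≈-0.5966)
After 7 (propagate distance d=39): x=-3341243/171120 (≈-19.5257) theta=-34029/57040 (≈-0.5966)
After 8 (thin lens f=-42): x=-3341243/171120 (≈-19.5257) theta=-7628897/7187040 (≈-1.0615)
After 9 (propagate distance d=41 (to screen)): x=-453116983/7187040 (≈-63.0464) theta=-7628897/7187040 (≈-1.0615)
Rounded to 4 decimal places: x = -63.0464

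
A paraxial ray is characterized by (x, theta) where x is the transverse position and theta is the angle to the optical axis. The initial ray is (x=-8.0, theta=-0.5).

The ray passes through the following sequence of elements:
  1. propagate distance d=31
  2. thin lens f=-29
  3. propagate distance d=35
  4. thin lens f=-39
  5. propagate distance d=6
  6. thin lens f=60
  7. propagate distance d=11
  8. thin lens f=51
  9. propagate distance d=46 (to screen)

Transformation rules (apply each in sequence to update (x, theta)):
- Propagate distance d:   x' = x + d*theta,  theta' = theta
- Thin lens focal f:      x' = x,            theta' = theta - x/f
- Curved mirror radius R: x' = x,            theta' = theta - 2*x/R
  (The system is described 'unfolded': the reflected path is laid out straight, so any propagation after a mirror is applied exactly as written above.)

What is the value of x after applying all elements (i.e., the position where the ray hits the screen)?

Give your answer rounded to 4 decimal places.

Initial: x=-8.0000 theta=-0.5000
After 1 (propagate distance d=31): x=-23.5000 theta=-0.5000
After 2 (thin lens f=-29): x=-23.5000 theta=-38/29 (≈-1.3103)
After 3 (propagate distance d=35): x=-4023/58 (≈-69.3621) theta=-38/29 (≈-1.3103)
After 4 (thin lens f=-39): x=-4023/58 (≈-69.3621) theta=-2329/754 (≈-3.0889)
After 5 (propagate distance d=6): x=-66273/754 (≈-87.8952) theta=-2329/754 (≈-3.0889)
After 6 (thin lens f=60): x=-66273/754 (≈-87.8952) theta=-24489/15080 (≈-1.6239)
After 7 (propagate distance d=11): x=-1594839/15080 (≈-105.7586) theta=-24489/15080 (≈-1.6239)
After 8 (thin lens f=51): x=-1594839/15080 (≈-105.7586) theta=5765/12818 (≈0.4498)
After 9 (propagate distance d=46 (to screen)): x=-21808463/256360 (≈-85.0697) theta=5765/12818 (≈0.4498)
Rounded to 4 decimal places: x = -85.0697

Answer: -85.0697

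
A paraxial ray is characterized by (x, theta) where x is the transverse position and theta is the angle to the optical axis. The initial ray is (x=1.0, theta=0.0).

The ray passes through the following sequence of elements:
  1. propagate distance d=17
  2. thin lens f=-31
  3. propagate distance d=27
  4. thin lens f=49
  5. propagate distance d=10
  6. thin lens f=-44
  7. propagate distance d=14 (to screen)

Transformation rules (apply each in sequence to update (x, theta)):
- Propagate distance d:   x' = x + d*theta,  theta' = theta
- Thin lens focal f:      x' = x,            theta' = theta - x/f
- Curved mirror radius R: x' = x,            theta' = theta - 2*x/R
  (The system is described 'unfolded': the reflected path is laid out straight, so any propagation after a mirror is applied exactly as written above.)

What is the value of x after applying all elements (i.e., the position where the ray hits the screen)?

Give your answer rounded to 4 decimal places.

Answer: 2.3052

Derivation:
Initial: x=1.0000 theta=0.0000
After 1 (propagate distance d=17): x=1.0000 theta=0.0000
After 2 (thin lens f=-31): x=1.0000 theta=1/31 (≈0.0323)
After 3 (propagate distance d=27): x=58/31 (≈1.8710) theta=1/31 (≈0.0323)
After 4 (thin lens f=49): x=58/31 (≈1.8710) theta=-9/1519 (≈-0.0059)
After 5 (propagate distance d=10): x=2752/1519 (≈1.8117) theta=-9/1519 (≈-0.0059)
After 6 (thin lens f=-44): x=2752/1519 (≈1.8117) theta=19/539 (≈0.0353)
After 7 (propagate distance d=14 (to screen)): x=38518/16709 (≈2.3052) theta=19/539 (≈0.0353)
Rounded to 4 decimal places: x = 2.3052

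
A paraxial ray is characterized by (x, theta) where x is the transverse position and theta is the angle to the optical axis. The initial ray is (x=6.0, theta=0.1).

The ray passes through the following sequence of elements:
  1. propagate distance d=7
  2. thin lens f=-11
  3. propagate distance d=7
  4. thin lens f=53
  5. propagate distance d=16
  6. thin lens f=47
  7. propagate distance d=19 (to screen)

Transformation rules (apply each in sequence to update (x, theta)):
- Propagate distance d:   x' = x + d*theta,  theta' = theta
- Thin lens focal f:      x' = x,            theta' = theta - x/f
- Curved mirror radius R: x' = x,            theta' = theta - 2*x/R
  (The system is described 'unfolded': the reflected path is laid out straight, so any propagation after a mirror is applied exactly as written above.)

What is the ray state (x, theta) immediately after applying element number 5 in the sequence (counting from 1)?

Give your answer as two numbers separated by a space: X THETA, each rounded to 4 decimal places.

Initial: x=6.0000 theta=0.1000
After 1 (propagate distance d=7): x=6.7000 theta=0.1000
After 2 (thin lens f=-11): x=6.7000 theta=39/55 (≈0.7091)
After 3 (propagate distance d=7): x=1283/110 (≈11.6636) theta=39/55 (≈0.7091)
After 4 (thin lens f=53): x=1283/110 (≈11.6636) theta=2851/5830 (≈0.4890)
After 5 (propagate distance d=16): x=22723/1166 (≈19.4880) theta=2851/5830 (≈0.4890)
Rounded to 4 decimal places: x = 19.4880, theta = 0.4890

Answer: 19.4880 0.4890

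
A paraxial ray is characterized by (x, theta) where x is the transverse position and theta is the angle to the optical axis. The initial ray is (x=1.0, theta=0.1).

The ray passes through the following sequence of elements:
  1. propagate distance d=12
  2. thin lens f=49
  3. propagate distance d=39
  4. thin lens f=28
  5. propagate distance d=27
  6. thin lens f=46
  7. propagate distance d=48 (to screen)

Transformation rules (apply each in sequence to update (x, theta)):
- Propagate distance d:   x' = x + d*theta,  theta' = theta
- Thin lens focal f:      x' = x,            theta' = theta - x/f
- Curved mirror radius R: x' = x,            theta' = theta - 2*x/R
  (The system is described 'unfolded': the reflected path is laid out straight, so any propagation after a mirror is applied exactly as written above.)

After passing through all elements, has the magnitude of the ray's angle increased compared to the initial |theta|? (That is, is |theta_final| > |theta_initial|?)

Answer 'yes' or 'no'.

Initial: x=1.0000 theta=0.1000
After 1 (propagate distance d=12): x=2.2000 theta=0.1000
After 2 (thin lens f=49): x=2.2000 theta=27/490 (≈0.0551)
After 3 (propagate distance d=39): x=2131/490 (≈4.3490) theta=27/490 (≈0.0551)
After 4 (thin lens f=28): x=2131/490 (≈4.3490) theta=-275/2744 (≈-0.1002)
After 5 (propagate distance d=27): x=22543/13720 (≈1.6431) theta=-275/2744 (≈-0.1002)
After 6 (thin lens f=46): x=22543/13720 (≈1.6431) theta=-85793/631120 (≈-0.1359)
After 7 (propagate distance d=48 (to screen)): x=-1540543/315560 (≈-4.8819) theta=-85793/631120 (≈-0.1359)
|theta_initial|=0.1000 |theta_final|=85793/631120 (≈0.1359) -> increased

Answer: yes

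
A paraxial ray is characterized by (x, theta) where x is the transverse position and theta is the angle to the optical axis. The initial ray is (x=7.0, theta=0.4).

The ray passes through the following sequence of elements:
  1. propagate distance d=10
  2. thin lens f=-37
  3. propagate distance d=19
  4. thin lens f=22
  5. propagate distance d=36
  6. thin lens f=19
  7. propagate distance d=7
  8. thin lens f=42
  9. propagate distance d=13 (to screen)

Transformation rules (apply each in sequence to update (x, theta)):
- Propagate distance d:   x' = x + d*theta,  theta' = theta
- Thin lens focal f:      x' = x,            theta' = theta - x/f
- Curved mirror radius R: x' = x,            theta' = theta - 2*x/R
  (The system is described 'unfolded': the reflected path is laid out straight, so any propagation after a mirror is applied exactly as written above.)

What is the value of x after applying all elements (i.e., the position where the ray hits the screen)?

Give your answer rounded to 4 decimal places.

Initial: x=7.0000 theta=0.4000
After 1 (propagate distance d=10): x=11.0000 theta=0.4000
After 2 (thin lens f=-37): x=11.0000 theta=129/185 (≈0.6973)
After 3 (propagate distance d=19): x=4486/185 (≈24.2486) theta=129/185 (≈0.6973)
After 4 (thin lens f=22): x=4486/185 (≈24.2486) theta=-824/2035 (≈-0.4049)
After 5 (propagate distance d=36): x=19682/2035 (≈9.6717) theta=-824/2035 (≈-0.4049)
After 6 (thin lens f=19): x=19682/2035 (≈9.6717) theta=-35338/38665 (≈-0.9140)
After 7 (propagate distance d=7): x=126592/38665 (≈3.2741) theta=-35338/38665 (≈-0.9140)
After 8 (thin lens f=42): x=126592/38665 (≈3.2741) theta=-805394/811965 (≈-0.9919)
After 9 (propagate distance d=13 (to screen)): x=-1562338/162393 (≈-9.6207) theta=-805394/811965 (≈-0.9919)
Rounded to 4 decimal places: x = -9.6207

Answer: -9.6207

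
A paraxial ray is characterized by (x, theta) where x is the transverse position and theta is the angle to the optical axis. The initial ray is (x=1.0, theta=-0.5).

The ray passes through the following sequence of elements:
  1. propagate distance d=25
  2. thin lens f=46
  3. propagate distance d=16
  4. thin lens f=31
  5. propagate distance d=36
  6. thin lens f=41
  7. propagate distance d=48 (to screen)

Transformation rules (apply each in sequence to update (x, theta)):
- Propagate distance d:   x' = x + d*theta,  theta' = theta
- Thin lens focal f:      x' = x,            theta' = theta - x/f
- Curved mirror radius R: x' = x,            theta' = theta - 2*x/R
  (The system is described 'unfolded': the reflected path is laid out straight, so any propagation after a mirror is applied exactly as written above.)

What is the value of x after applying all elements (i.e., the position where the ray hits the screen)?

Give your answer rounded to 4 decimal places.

Answer: 13.1098

Derivation:
Initial: x=1.0000 theta=-0.5000
After 1 (propagate distance d=25): x=-11.5000 theta=-0.5000
After 2 (thin lens f=46): x=-11.5000 theta=-0.2500
After 3 (propagate distance d=16): x=-15.5000 theta=-0.2500
After 4 (thin lens f=31): x=-15.5000 theta=0.2500
After 5 (propagate distance d=36): x=-6.5000 theta=0.2500
After 6 (thin lens f=41): x=-6.5000 theta=67/164 (≈0.4085)
After 7 (propagate distance d=48 (to screen)): x=1075/82 (≈13.1098) theta=67/164 (≈0.4085)
Rounded to 4 decimal places: x = 13.1098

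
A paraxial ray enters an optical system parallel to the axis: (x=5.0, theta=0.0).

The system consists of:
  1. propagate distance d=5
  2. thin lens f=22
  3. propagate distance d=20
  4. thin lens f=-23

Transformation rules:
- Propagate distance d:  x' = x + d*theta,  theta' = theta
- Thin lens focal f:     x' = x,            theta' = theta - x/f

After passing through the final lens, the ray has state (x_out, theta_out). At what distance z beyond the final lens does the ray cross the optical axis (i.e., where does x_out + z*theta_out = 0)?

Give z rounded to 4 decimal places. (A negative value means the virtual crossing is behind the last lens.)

Initial: x=5.0000 theta=0.0000
After 1 (propagate distance d=5): x=5.0000 theta=0.0000
After 2 (thin lens f=22): x=5.0000 theta=-5/22 (≈-0.2273)
After 3 (propagate distance d=20): x=5/11 (≈0.4545) theta=-5/22 (≈-0.2273)
After 4 (thin lens f=-23): x=5/11 (≈0.4545) theta=-105/506 (≈-0.2075)
z_focus = -x_out/theta_out = -(5/11)/(-105/506) = 46/21 ≈ 2.1905
Rounded to 4 decimal places: z = 2.1905

Answer: 2.1905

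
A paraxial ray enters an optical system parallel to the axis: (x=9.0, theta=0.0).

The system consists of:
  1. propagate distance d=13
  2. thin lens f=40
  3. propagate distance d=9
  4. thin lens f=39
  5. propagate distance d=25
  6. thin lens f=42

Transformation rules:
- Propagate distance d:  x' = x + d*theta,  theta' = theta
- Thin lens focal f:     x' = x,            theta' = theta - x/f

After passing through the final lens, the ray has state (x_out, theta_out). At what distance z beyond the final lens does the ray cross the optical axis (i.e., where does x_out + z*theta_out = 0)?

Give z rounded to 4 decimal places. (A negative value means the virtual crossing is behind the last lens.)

Answer: -9.4714

Derivation:
Initial: x=9.0000 theta=0.0000
After 1 (propagate distance d=13): x=9.0000 theta=0.0000
After 2 (thin lens f=40): x=9.0000 theta=-0.2250
After 3 (propagate distance d=9): x=6.9750 theta=-0.2250
After 4 (thin lens f=39): x=6.9750 theta=-21/52 (≈-0.4038)
After 5 (propagate distance d=25): x=-1623/520 (≈-3.1212) theta=-21/52 (≈-0.4038)
After 6 (thin lens f=42): x=-1623/520 (≈-3.1212) theta=-2399/7280 (≈-0.3295)
z_focus = -x_out/theta_out = -(-1623/520)/(-2399/7280) = -22722/2399 ≈ -9.4714
Rounded to 4 decimal places: z = -9.4714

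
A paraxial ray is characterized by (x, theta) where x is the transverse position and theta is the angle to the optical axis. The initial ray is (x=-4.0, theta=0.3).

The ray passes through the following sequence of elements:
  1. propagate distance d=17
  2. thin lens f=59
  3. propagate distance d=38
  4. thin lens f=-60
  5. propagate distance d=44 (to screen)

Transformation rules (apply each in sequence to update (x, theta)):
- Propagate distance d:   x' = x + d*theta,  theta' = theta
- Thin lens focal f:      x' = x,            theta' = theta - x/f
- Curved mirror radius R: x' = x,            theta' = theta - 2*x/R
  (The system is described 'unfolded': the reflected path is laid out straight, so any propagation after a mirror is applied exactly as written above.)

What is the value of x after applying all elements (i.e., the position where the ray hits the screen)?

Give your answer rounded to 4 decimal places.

Initial: x=-4.0000 theta=0.3000
After 1 (propagate distance d=17): x=1.1000 theta=0.3000
After 2 (thin lens f=59): x=1.1000 theta=83/295 (≈0.2814)
After 3 (propagate distance d=38): x=6957/590 (≈11.7915) theta=83/295 (≈0.2814)
After 4 (thin lens f=-60): x=6957/590 (≈11.7915) theta=5639/11800 (≈0.4779)
After 5 (propagate distance d=44 (to screen)): x=48407/1475 (≈32.8183) theta=5639/11800 (≈0.4779)
Rounded to 4 decimal places: x = 32.8183

Answer: 32.8183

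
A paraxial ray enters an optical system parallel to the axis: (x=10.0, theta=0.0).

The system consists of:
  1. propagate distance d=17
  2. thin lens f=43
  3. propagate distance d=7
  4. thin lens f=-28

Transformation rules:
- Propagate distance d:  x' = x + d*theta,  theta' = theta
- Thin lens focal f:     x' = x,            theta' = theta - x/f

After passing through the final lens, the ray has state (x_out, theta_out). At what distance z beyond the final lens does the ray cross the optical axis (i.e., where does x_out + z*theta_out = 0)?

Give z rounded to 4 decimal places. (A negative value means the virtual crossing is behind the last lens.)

Initial: x=10.0000 theta=0.0000
After 1 (propagate distance d=17): x=10.0000 theta=0.0000
After 2 (thin lens f=43): x=10.0000 theta=-10/43 (≈-0.2326)
After 3 (propagate distance d=7): x=360/43 (≈8.3721) theta=-10/43 (≈-0.2326)
After 4 (thin lens f=-28): x=360/43 (≈8.3721) theta=20/301 (≈0.0664)
z_focus = -x_out/theta_out = -(360/43)/(20/301) = -126.0000
Rounded to 4 decimal places: z = -126.0000

Answer: -126.0000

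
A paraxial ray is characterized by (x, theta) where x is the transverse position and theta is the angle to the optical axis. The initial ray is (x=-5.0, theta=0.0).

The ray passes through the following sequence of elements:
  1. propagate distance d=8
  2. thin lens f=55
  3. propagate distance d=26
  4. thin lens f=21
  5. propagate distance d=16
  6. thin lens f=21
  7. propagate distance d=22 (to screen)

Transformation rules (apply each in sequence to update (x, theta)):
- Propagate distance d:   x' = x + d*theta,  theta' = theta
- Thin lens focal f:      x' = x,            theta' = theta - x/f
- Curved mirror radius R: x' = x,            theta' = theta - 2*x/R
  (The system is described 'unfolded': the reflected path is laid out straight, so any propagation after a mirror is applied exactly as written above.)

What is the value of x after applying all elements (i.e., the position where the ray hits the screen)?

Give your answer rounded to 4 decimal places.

Initial: x=-5.0000 theta=0.0000
After 1 (propagate distance d=8): x=-5.0000 theta=0.0000
After 2 (thin lens f=55): x=-5.0000 theta=1/11 (≈0.0909)
After 3 (propagate distance d=26): x=-29/11 (≈-2.6364) theta=1/11 (≈0.0909)
After 4 (thin lens f=21): x=-29/11 (≈-2.6364) theta=50/231 (≈0.2165)
After 5 (propagate distance d=16): x=191/231 (≈0.8268) theta=50/231 (≈0.2165)
After 6 (thin lens f=21): x=191/231 (≈0.8268) theta=859/4851 (≈0.1771)
After 7 (propagate distance d=22 (to screen)): x=22909/4851 (≈4.7225) theta=859/4851 (≈0.1771)
Rounded to 4 decimal places: x = 4.7225

Answer: 4.7225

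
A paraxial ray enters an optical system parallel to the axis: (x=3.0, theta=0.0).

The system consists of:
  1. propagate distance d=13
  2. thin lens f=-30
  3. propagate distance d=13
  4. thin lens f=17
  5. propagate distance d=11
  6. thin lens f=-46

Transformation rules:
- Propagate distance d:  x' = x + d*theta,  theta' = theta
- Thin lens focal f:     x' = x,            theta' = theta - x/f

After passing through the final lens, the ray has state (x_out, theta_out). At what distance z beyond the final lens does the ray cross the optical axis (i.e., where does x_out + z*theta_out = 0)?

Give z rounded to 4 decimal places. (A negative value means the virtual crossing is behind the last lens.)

Initial: x=3.0000 theta=0.0000
After 1 (propagate distance d=13): x=3.0000 theta=0.0000
After 2 (thin lens f=-30): x=3.0000 theta=0.1000
After 3 (propagate distance d=13): x=4.3000 theta=0.1000
After 4 (thin lens f=17): x=4.3000 theta=-13/85 (≈-0.1529)
After 5 (propagate distance d=11): x=89/34 (≈2.6176) theta=-13/85 (≈-0.1529)
After 6 (thin lens f=-46): x=89/34 (≈2.6176) theta=-751/7820 (≈-0.0960)
z_focus = -x_out/theta_out = -(89/34)/(-751/7820) = 20470/751 ≈ 27.2570
Rounded to 4 decimal places: z = 27.2570

Answer: 27.2570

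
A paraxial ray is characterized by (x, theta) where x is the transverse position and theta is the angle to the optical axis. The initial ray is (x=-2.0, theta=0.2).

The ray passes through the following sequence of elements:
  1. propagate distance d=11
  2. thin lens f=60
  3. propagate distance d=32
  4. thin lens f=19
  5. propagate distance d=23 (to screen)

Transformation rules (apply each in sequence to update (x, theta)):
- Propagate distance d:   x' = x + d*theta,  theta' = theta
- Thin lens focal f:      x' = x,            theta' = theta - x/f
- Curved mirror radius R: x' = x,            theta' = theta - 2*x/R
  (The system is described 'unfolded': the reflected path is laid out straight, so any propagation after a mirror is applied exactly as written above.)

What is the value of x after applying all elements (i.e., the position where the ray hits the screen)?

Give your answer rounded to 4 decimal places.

Answer: 3.1563

Derivation:
Initial: x=-2.0000 theta=0.2000
After 1 (propagate distance d=11): x=0.2000 theta=0.2000
After 2 (thin lens f=60): x=0.2000 theta=59/300 (≈0.1967)
After 3 (propagate distance d=32): x=487/75 (≈6.4933) theta=59/300 (≈0.1967)
After 4 (thin lens f=19): x=487/75 (≈6.4933) theta=-827/5700 (≈-0.1451)
After 5 (propagate distance d=23 (to screen)): x=5997/1900 (≈3.1563) theta=-827/5700 (≈-0.1451)
Rounded to 4 decimal places: x = 3.1563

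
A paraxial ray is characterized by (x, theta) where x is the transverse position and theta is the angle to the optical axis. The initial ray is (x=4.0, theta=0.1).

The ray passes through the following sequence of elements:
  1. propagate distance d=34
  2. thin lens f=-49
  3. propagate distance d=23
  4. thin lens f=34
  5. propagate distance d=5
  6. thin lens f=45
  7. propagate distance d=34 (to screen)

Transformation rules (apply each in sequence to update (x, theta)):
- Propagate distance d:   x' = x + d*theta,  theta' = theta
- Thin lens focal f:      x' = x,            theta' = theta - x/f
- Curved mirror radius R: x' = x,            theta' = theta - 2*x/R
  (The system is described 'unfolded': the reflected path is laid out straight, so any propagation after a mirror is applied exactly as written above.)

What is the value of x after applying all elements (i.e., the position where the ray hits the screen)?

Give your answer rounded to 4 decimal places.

Answer: -1.5853

Derivation:
Initial: x=4.0000 theta=0.1000
After 1 (propagate distance d=34): x=7.4000 theta=0.1000
After 2 (thin lens f=-49): x=7.4000 theta=123/490 (≈0.2510)
After 3 (propagate distance d=23): x=1291/98 (≈13.1735) theta=123/490 (≈0.2510)
After 4 (thin lens f=34): x=1291/98 (≈13.1735) theta=-2273/16660 (≈-0.1364)
After 5 (propagate distance d=5): x=41621/3332 (≈12.4913) theta=-2273/16660 (≈-0.1364)
After 6 (thin lens f=45): x=41621/3332 (≈12.4913) theta=-31039/74970 (≈-0.4140)
After 7 (propagate distance d=34 (to screen)): x=-237707/149940 (≈-1.5853) theta=-31039/74970 (≈-0.4140)
Rounded to 4 decimal places: x = -1.5853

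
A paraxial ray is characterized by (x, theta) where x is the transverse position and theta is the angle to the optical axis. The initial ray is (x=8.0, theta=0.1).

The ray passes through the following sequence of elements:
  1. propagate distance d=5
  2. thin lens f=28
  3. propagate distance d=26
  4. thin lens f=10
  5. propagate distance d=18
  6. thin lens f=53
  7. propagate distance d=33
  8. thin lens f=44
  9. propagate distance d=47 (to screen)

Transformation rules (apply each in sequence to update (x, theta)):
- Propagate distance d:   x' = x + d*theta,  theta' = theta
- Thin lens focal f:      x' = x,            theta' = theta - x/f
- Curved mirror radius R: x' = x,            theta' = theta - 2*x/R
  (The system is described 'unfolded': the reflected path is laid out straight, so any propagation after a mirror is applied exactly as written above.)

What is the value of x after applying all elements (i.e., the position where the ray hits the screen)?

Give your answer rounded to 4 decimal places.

Answer: -17.7768

Derivation:
Initial: x=8.0000 theta=0.1000
After 1 (propagate distance d=5): x=8.5000 theta=0.1000
After 2 (thin lens f=28): x=8.5000 theta=-57/280 (≈-0.2036)
After 3 (propagate distance d=26): x=449/140 (≈3.2071) theta=-57/280 (≈-0.2036)
After 4 (thin lens f=10): x=449/140 (≈3.2071) theta=-367/700 (≈-0.5243)
After 5 (propagate distance d=18): x=-6.2300 theta=-367/700 (≈-0.5243)
After 6 (thin lens f=53): x=-6.2300 theta=-1509/3710 (≈-0.4067)
After 7 (propagate distance d=33): x=-729103/37100 (≈-19.6524) theta=-1509/3710 (≈-0.4067)
After 8 (thin lens f=44): x=-729103/37100 (≈-19.6524) theta=65143/1632400 (≈0.0399)
After 9 (propagate distance d=47 (to screen)): x=-29018811/1632400 (≈-17.7768) theta=65143/1632400 (≈0.0399)
Rounded to 4 decimal places: x = -17.7768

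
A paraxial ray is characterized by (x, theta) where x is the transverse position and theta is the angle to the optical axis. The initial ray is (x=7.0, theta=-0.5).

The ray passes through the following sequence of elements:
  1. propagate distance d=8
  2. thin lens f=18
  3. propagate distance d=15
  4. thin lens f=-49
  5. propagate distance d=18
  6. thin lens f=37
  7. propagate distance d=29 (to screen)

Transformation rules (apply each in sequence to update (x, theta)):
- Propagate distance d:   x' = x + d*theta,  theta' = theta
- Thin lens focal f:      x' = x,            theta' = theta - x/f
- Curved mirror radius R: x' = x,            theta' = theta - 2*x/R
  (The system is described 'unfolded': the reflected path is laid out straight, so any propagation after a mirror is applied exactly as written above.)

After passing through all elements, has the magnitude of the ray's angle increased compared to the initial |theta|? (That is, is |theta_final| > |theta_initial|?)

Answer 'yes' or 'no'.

Initial: x=7.0000 theta=-0.5000
After 1 (propagate distance d=8): x=3.0000 theta=-0.5000
After 2 (thin lens f=18): x=3.0000 theta=-2/3 (≈-0.6667)
After 3 (propagate distance d=15): x=-7.0000 theta=-2/3 (≈-0.6667)
After 4 (thin lens f=-49): x=-7.0000 theta=-17/21 (≈-0.8095)
After 5 (propagate distance d=18): x=-151/7 (≈-21.5714) theta=-17/21 (≈-0.8095)
After 6 (thin lens f=37): x=-151/7 (≈-21.5714) theta=-176/777 (≈-0.2265)
After 7 (propagate distance d=29 (to screen)): x=-21865/777 (≈-28.1403) theta=-176/777 (≈-0.2265)
|theta_initial|=0.5000 |theta_final|=176/777 (≈0.2265) -> not increased

Answer: no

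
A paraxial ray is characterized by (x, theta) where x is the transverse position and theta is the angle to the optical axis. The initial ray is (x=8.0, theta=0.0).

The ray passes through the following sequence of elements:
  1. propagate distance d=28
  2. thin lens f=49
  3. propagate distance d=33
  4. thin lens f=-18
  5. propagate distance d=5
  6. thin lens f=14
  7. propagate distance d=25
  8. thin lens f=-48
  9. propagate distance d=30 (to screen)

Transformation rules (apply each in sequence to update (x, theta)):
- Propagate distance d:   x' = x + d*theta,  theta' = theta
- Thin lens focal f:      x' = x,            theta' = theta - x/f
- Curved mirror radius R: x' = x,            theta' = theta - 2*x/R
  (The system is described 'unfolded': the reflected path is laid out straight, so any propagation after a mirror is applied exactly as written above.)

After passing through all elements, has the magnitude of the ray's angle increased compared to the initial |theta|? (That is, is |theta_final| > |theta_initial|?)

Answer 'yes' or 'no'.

Answer: yes

Derivation:
Initial: x=8.0000 theta=0.0000
After 1 (propagate distance d=28): x=8.0000 theta=0.0000
After 2 (thin lens f=49): x=8.0000 theta=-8/49 (≈-0.1633)
After 3 (propagate distance d=33): x=128/49 (≈2.6122) theta=-8/49 (≈-0.1633)
After 4 (thin lens f=-18): x=128/49 (≈2.6122) theta=-8/441 (≈-0.0181)
After 5 (propagate distance d=5): x=1112/441 (≈2.5215) theta=-8/441 (≈-0.0181)
After 6 (thin lens f=14): x=1112/441 (≈2.5215) theta=-68/343 (≈-0.1983)
After 7 (propagate distance d=25): x=-7516/3087 (≈-2.4347) theta=-68/343 (≈-0.1983)
After 8 (thin lens f=-48): x=-7516/3087 (≈-2.4347) theta=-9223/37044 (≈-0.2490)
After 9 (propagate distance d=30 (to screen)): x=-61147/6174 (≈-9.9040) theta=-9223/37044 (≈-0.2490)
|theta_initial|=0.0000 |theta_final|=9223/37044 (≈0.2490) -> increased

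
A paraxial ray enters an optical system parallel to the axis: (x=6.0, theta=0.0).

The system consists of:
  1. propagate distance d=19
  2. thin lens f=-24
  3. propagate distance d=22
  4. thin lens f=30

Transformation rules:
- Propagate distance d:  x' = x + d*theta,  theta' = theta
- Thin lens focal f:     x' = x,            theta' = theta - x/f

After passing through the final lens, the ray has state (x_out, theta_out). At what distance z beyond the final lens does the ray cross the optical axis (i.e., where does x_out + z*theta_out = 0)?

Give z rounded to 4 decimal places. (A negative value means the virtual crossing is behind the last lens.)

Initial: x=6.0000 theta=0.0000
After 1 (propagate distance d=19): x=6.0000 theta=0.0000
After 2 (thin lens f=-24): x=6.0000 theta=0.2500
After 3 (propagate distance d=22): x=11.5000 theta=0.2500
After 4 (thin lens f=30): x=11.5000 theta=-2/15 (≈-0.1333)
z_focus = -x_out/theta_out = -(11.5000)/(-2/15) = 86.2500
Rounded to 4 decimal places: z = 86.2500

Answer: 86.2500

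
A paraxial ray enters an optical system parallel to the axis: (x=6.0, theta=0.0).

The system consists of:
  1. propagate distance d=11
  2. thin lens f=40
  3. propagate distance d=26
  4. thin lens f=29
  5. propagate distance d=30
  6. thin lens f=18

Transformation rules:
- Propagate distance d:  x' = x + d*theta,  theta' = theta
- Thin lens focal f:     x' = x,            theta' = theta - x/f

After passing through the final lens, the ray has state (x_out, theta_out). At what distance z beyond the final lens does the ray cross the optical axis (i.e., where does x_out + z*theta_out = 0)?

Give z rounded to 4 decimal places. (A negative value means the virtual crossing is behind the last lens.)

Answer: 144.6545

Derivation:
Initial: x=6.0000 theta=0.0000
After 1 (propagate distance d=11): x=6.0000 theta=0.0000
After 2 (thin lens f=40): x=6.0000 theta=-0.1500
After 3 (propagate distance d=26): x=2.1000 theta=-0.1500
After 4 (thin lens f=29): x=2.1000 theta=-129/580 (≈-0.2224)
After 5 (propagate distance d=30): x=-663/145 (≈-4.5724) theta=-129/580 (≈-0.2224)
After 6 (thin lens f=18): x=-663/145 (≈-4.5724) theta=11/348 (≈0.0316)
z_focus = -x_out/theta_out = -(-663/145)/(11/348) = 7956/55 ≈ 144.6545
Rounded to 4 decimal places: z = 144.6545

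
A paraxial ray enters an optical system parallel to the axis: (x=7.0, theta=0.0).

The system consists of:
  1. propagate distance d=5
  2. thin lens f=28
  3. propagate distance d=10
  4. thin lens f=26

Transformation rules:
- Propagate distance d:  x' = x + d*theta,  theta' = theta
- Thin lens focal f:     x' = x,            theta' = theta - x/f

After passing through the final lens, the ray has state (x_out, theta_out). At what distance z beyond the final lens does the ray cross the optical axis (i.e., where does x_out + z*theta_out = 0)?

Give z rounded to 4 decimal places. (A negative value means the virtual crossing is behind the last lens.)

Answer: 10.6364

Derivation:
Initial: x=7.0000 theta=0.0000
After 1 (propagate distance d=5): x=7.0000 theta=0.0000
After 2 (thin lens f=28): x=7.0000 theta=-0.2500
After 3 (propagate distance d=10): x=4.5000 theta=-0.2500
After 4 (thin lens f=26): x=4.5000 theta=-11/26 (≈-0.4231)
z_focus = -x_out/theta_out = -(4.5000)/(-11/26) = 117/11 ≈ 10.6364
Rounded to 4 decimal places: z = 10.6364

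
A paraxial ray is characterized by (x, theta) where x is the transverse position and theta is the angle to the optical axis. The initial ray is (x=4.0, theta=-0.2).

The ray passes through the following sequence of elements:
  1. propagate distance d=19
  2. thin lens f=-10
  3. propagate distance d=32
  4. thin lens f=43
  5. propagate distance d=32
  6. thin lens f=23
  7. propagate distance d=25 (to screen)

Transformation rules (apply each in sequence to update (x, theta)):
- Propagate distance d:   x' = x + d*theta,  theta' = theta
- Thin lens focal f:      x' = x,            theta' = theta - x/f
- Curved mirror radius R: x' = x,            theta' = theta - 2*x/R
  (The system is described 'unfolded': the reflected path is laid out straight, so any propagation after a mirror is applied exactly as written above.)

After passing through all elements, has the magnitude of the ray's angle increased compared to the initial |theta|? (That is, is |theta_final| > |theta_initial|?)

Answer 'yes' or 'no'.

Answer: yes

Derivation:
Initial: x=4.0000 theta=-0.2000
After 1 (propagate distance d=19): x=0.2000 theta=-0.2000
After 2 (thin lens f=-10): x=0.2000 theta=-0.1800
After 3 (propagate distance d=32): x=-5.5600 theta=-0.1800
After 4 (thin lens f=43): x=-5.5600 theta=-109/2150 (≈-0.0507)
After 5 (propagate distance d=32): x=-7721/1075 (≈-7.1823) theta=-109/2150 (≈-0.0507)
After 6 (thin lens f=23): x=-7721/1075 (≈-7.1823) theta=2587/9890 (≈0.2616)
After 7 (propagate distance d=25 (to screen)): x=-31791/49450 (≈-0.6429) theta=2587/9890 (≈0.2616)
|theta_initial|=0.2000 |theta_final|=2587/9890 (≈0.2616) -> increased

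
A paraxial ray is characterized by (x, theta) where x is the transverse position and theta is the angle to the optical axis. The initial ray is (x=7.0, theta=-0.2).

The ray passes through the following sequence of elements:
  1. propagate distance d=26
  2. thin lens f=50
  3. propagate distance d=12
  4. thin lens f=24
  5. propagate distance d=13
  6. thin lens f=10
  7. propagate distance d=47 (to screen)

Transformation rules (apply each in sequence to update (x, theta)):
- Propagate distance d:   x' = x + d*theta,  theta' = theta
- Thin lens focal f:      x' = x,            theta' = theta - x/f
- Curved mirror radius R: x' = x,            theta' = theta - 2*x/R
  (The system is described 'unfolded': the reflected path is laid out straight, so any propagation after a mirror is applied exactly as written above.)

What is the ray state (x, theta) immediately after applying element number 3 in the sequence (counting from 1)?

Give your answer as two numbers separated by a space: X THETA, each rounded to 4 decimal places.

Answer: -1.0320 -0.2360

Derivation:
Initial: x=7.0000 theta=-0.2000
After 1 (propagate distance d=26): x=1.8000 theta=-0.2000
After 2 (thin lens f=50): x=1.8000 theta=-0.2360
After 3 (propagate distance d=12): x=-1.0320 theta=-0.2360
Rounded to 4 decimal places: x = -1.0320, theta = -0.2360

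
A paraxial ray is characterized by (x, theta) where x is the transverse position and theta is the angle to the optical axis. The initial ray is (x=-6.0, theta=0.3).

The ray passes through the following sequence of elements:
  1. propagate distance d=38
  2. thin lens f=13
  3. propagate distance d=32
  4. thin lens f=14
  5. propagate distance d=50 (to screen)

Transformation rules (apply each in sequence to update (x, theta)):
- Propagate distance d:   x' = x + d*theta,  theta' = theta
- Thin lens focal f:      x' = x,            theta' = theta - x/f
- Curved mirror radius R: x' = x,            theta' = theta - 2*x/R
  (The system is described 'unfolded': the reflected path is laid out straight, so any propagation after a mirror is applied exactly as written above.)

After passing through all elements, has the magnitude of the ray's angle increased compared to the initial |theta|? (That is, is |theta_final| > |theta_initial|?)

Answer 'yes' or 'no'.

Answer: no

Derivation:
Initial: x=-6.0000 theta=0.3000
After 1 (propagate distance d=38): x=5.4000 theta=0.3000
After 2 (thin lens f=13): x=5.4000 theta=-3/26 (≈-0.1154)
After 3 (propagate distance d=32): x=111/65 (≈1.7077) theta=-3/26 (≈-0.1154)
After 4 (thin lens f=14): x=111/65 (≈1.7077) theta=-108/455 (≈-0.2374)
After 5 (propagate distance d=50 (to screen)): x=-4623/455 (≈-10.1604) theta=-108/455 (≈-0.2374)
|theta_initial|=0.3000 |theta_final|=108/455 (≈0.2374) -> not increased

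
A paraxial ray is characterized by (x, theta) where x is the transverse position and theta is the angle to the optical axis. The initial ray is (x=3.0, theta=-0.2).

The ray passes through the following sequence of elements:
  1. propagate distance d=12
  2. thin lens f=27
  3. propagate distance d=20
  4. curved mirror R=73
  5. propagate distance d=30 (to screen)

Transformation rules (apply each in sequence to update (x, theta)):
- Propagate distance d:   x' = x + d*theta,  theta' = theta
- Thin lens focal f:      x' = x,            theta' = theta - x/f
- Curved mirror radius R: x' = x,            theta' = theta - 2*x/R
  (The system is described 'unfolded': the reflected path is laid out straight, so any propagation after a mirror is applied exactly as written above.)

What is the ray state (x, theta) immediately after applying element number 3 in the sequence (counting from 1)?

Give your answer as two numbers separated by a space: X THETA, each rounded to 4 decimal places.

Initial: x=3.0000 theta=-0.2000
After 1 (propagate distance d=12): x=0.6000 theta=-0.2000
After 2 (thin lens f=27): x=0.6000 theta=-2/9 (≈-0.2222)
After 3 (propagate distance d=20): x=-173/45 (≈-3.8444) theta=-2/9 (≈-0.2222)
Rounded to 4 decimal places: x = -3.8444, theta = -0.2222

Answer: -3.8444 -0.2222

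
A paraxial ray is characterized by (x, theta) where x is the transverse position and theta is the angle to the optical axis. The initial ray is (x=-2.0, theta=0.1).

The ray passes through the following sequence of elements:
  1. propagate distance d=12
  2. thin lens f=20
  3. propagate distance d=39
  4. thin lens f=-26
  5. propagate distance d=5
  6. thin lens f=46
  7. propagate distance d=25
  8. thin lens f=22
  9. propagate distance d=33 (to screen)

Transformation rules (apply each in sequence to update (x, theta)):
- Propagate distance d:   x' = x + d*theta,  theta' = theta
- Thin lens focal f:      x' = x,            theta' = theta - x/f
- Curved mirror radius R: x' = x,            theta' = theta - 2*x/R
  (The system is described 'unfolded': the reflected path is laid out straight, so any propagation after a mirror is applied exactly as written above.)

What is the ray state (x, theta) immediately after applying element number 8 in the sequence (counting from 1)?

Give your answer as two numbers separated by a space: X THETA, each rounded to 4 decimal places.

Initial: x=-2.0000 theta=0.1000
After 1 (propagate distance d=12): x=-0.8000 theta=0.1000
After 2 (thin lens f=20): x=-0.8000 theta=0.1400
After 3 (propagate distance d=39): x=4.6600 theta=0.1400
After 4 (thin lens f=-26): x=4.6600 theta=83/260 (≈0.3192)
After 5 (propagate distance d=5): x=8133/1300 (≈6.2562) theta=83/260 (≈0.3192)
After 6 (thin lens f=46): x=8133/1300 (≈6.2562) theta=10957/59800 (≈0.1832)
After 7 (propagate distance d=25): x=648043/59800 (≈10.8368) theta=10957/59800 (≈0.1832)
After 8 (thin lens f=22): x=648043/59800 (≈10.8368) theta=-36999/119600 (≈-0.3094)
Rounded to 4 decimal places: x = 10.8368, theta = -0.3094

Answer: 10.8368 -0.3094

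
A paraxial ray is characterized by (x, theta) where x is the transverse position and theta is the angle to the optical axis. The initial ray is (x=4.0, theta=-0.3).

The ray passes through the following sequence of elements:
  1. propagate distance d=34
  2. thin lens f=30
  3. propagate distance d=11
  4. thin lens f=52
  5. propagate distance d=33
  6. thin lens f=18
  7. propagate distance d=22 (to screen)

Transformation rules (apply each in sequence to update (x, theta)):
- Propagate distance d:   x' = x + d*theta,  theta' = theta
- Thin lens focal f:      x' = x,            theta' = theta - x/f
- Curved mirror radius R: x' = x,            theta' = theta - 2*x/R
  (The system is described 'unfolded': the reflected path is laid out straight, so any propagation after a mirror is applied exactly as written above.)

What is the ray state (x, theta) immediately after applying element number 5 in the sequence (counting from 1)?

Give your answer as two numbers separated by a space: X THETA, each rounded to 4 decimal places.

Answer: -5.7205 0.0456

Derivation:
Initial: x=4.0000 theta=-0.3000
After 1 (propagate distance d=34): x=-6.2000 theta=-0.3000
After 2 (thin lens f=30): x=-6.2000 theta=-7/75 (≈-0.0933)
After 3 (propagate distance d=11): x=-542/75 (≈-7.2267) theta=-7/75 (≈-0.0933)
After 4 (thin lens f=52): x=-542/75 (≈-7.2267) theta=89/1950 (≈0.0456)
After 5 (propagate distance d=33): x=-2231/390 (≈-5.7205) theta=89/1950 (≈0.0456)
Rounded to 4 decimal places: x = -5.7205, theta = 0.0456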